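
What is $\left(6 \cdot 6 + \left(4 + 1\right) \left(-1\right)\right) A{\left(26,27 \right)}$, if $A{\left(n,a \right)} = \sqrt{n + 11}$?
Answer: $31 \sqrt{37} \approx 188.57$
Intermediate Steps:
$A{\left(n,a \right)} = \sqrt{11 + n}$
$\left(6 \cdot 6 + \left(4 + 1\right) \left(-1\right)\right) A{\left(26,27 \right)} = \left(6 \cdot 6 + \left(4 + 1\right) \left(-1\right)\right) \sqrt{11 + 26} = \left(36 + 5 \left(-1\right)\right) \sqrt{37} = \left(36 - 5\right) \sqrt{37} = 31 \sqrt{37}$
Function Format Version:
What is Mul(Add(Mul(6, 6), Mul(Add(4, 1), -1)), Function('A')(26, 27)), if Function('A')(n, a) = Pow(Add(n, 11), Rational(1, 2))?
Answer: Mul(31, Pow(37, Rational(1, 2))) ≈ 188.57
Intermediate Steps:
Function('A')(n, a) = Pow(Add(11, n), Rational(1, 2))
Mul(Add(Mul(6, 6), Mul(Add(4, 1), -1)), Function('A')(26, 27)) = Mul(Add(Mul(6, 6), Mul(Add(4, 1), -1)), Pow(Add(11, 26), Rational(1, 2))) = Mul(Add(36, Mul(5, -1)), Pow(37, Rational(1, 2))) = Mul(Add(36, -5), Pow(37, Rational(1, 2))) = Mul(31, Pow(37, Rational(1, 2)))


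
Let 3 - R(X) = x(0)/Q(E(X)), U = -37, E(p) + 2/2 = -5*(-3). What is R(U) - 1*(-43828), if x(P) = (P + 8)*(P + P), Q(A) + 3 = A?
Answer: 43831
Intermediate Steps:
E(p) = 14 (E(p) = -1 - 5*(-3) = -1 + 15 = 14)
Q(A) = -3 + A
x(P) = 2*P*(8 + P) (x(P) = (8 + P)*(2*P) = 2*P*(8 + P))
R(X) = 3 (R(X) = 3 - 2*0*(8 + 0)/(-3 + 14) = 3 - 2*0*8/11 = 3 - 0/11 = 3 - 1*0 = 3 + 0 = 3)
R(U) - 1*(-43828) = 3 - 1*(-43828) = 3 + 43828 = 43831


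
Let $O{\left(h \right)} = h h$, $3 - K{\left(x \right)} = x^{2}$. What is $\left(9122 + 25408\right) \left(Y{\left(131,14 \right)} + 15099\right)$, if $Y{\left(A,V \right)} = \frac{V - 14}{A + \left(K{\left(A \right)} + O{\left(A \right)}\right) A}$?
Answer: $521368470$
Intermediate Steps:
$K{\left(x \right)} = 3 - x^{2}$
$O{\left(h \right)} = h^{2}$
$Y{\left(A,V \right)} = \frac{-14 + V}{4 A}$ ($Y{\left(A,V \right)} = \frac{V - 14}{A + \left(\left(3 - A^{2}\right) + A^{2}\right) A} = \frac{-14 + V}{A + 3 A} = \frac{-14 + V}{4 A}$)
$\left(9122 + 25408\right) \left(Y{\left(131,14 \right)} + 15099\right) = \left(9122 + 25408\right) \left(\frac{-14 + 14}{4 \cdot 131} + 15099\right) = 34530 \left(\frac{1}{4} \cdot \frac{1}{131} \cdot 0 + 15099\right) = 34530 \left(0 + 15099\right) = 34530 \cdot 15099 = 521368470$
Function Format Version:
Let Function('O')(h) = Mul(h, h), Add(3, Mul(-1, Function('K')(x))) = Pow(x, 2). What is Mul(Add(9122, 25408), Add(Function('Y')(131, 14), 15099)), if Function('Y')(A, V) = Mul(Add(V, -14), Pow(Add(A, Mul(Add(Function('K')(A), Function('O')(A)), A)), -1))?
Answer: 521368470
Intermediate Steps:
Function('K')(x) = Add(3, Mul(-1, Pow(x, 2)))
Function('O')(h) = Pow(h, 2)
Function('Y')(A, V) = Mul(Rational(1, 4), Pow(A, -1), Add(-14, V)) (Function('Y')(A, V) = Mul(Add(V, -14), Pow(Add(A, Mul(Add(Add(3, Mul(-1, Pow(A, 2))), Pow(A, 2)), A)), -1)) = Mul(Add(-14, V), Pow(Add(A, Mul(3, A)), -1)) = Mul(Add(-14, V), Pow(Mul(4, A), -1)) = Mul(Add(-14, V), Mul(Rational(1, 4), Pow(A, -1))) = Mul(Rational(1, 4), Pow(A, -1), Add(-14, V)))
Mul(Add(9122, 25408), Add(Function('Y')(131, 14), 15099)) = Mul(Add(9122, 25408), Add(Mul(Rational(1, 4), Pow(131, -1), Add(-14, 14)), 15099)) = Mul(34530, Add(Mul(Rational(1, 4), Rational(1, 131), 0), 15099)) = Mul(34530, Add(0, 15099)) = Mul(34530, 15099) = 521368470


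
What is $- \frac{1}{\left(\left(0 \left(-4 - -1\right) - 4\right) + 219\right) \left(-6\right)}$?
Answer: $\frac{1}{1290} \approx 0.00077519$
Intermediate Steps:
$- \frac{1}{\left(\left(0 \left(-4 - -1\right) - 4\right) + 219\right) \left(-6\right)} = - \frac{1}{\left(\left(0 \left(-4 + 1\right) - 4\right) + 219\right) \left(-6\right)} = - \frac{1}{\left(\left(0 \left(-3\right) - 4\right) + 219\right) \left(-6\right)} = - \frac{1}{\left(\left(0 - 4\right) + 219\right) \left(-6\right)} = - \frac{1}{\left(-4 + 219\right) \left(-6\right)} = - \frac{1}{215 \left(-6\right)} = - \frac{1}{-1290} = \left(-1\right) \left(- \frac{1}{1290}\right) = \frac{1}{1290}$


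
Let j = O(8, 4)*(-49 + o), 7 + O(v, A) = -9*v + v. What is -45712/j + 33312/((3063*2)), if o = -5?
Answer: -12692792/1957257 ≈ -6.4850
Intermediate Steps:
O(v, A) = -7 - 8*v (O(v, A) = -7 + (-9*v + v) = -7 - 8*v)
j = 3834 (j = (-7 - 8*8)*(-49 - 5) = (-7 - 64)*(-54) = -71*(-54) = 3834)
-45712/j + 33312/((3063*2)) = -45712/3834 + 33312/((3063*2)) = -45712*1/3834 + 33312/6126 = -22856/1917 + 33312*(1/6126) = -22856/1917 + 5552/1021 = -12692792/1957257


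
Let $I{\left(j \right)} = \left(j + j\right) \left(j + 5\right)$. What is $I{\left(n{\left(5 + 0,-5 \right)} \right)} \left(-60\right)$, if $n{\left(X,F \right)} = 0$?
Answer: $0$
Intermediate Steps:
$I{\left(j \right)} = 2 j \left(5 + j\right)$
$I{\left(n{\left(5 + 0,-5 \right)} \right)} \left(-60\right) = 2 \cdot 0 \left(5 + 0\right) \left(-60\right) = 2 \cdot 0 \cdot 5 \left(-60\right) = 0 \left(-60\right) = 0$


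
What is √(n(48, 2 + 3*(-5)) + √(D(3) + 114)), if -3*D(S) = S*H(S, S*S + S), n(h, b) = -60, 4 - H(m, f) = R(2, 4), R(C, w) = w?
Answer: √(-60 + √114) ≈ 7.023*I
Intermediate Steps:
H(m, f) = 0 (H(m, f) = 4 - 1*4 = 4 - 4 = 0)
D(S) = 0 (D(S) = -S*0/3 = -⅓*0 = 0)
√(n(48, 2 + 3*(-5)) + √(D(3) + 114)) = √(-60 + √(0 + 114)) = √(-60 + √114)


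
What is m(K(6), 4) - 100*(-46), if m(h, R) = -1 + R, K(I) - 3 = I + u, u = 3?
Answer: 4603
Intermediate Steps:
K(I) = 6 + I (K(I) = 3 + (I + 3) = 3 + (3 + I) = 6 + I)
m(K(6), 4) - 100*(-46) = (-1 + 4) - 100*(-46) = 3 + 4600 = 4603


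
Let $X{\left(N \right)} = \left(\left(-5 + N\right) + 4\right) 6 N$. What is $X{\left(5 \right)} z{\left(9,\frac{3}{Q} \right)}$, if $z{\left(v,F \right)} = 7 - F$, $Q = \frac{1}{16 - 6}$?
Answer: $-2760$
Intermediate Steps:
$Q = \frac{1}{10} \approx 0.1$
$X{\left(N \right)} = N \left(-6 + 6 N\right)$ ($X{\left(N \right)} = \left(-1 + N\right) 6 N = \left(-6 + 6 N\right) N = N \left(-6 + 6 N\right)$)
$X{\left(5 \right)} z{\left(9,\frac{3}{Q} \right)} = 6 \cdot 5 \left(-1 + 5\right) \left(7 - 3 \frac{1}{\frac{1}{10}}\right) = 6 \cdot 5 \cdot 4 \left(7 - 3 \cdot 10\right) = 120 \left(7 - 30\right) = 120 \left(-23\right) = -2760$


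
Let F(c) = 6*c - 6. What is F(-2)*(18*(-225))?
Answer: 72900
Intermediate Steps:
F(c) = -6 + 6*c
F(-2)*(18*(-225)) = (-6 + 6*(-2))*(18*(-225)) = (-6 - 12)*(-4050) = -18*(-4050) = 72900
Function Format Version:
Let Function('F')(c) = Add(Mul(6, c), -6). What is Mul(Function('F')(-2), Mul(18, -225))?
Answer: 72900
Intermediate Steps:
Function('F')(c) = Add(-6, Mul(6, c))
Mul(Function('F')(-2), Mul(18, -225)) = Mul(Add(-6, Mul(6, -2)), Mul(18, -225)) = Mul(Add(-6, -12), -4050) = Mul(-18, -4050) = 72900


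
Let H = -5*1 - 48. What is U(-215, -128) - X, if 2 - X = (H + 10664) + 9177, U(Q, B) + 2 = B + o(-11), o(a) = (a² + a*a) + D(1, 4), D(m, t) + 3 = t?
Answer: 19899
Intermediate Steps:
D(m, t) = -3 + t
H = -53 (H = -5 - 48 = -53)
o(a) = 1 + 2*a² (o(a) = (a² + a*a) + (-3 + 4) = (a² + a²) + 1 = 2*a² + 1 = 1 + 2*a²)
U(Q, B) = 241 + B (U(Q, B) = -2 + (B + (1 + 2*(-11)²)) = -2 + (B + (1 + 2*121)) = -2 + (B + (1 + 242)) = -2 + (B + 243) = -2 + (243 + B) = 241 + B)
X = -19786 (X = 2 - ((-53 + 10664) + 9177) = 2 - (10611 + 9177) = 2 - 1*19788 = 2 - 19788 = -19786)
U(-215, -128) - X = (241 - 128) - 1*(-19786) = 113 + 19786 = 19899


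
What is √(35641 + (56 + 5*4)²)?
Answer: √41417 ≈ 203.51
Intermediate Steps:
√(35641 + (56 + 5*4)²) = √(35641 + (56 + 20)²) = √(35641 + 76²) = √(35641 + 5776) = √41417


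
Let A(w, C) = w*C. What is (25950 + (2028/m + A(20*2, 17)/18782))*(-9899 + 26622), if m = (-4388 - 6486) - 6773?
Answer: 10273890219346798/23674711 ≈ 4.3396e+8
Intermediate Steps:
A(w, C) = C*w
m = -17647 (m = -10874 - 6773 = -17647)
(25950 + (2028/m + A(20*2, 17)/18782))*(-9899 + 26622) = (25950 + (2028/(-17647) + (17*(20*2))/18782))*(-9899 + 26622) = (25950 + (2028*(-1/17647) + (17*40)*(1/18782)))*16723 = (25950 + (-2028/17647 + 680*(1/18782)))*16723 = (25950 + (-2028/17647 + 340/9391))*16723 = (25950 - 13044968/165722977)*16723 = (4300498208182/165722977)*16723 = 10273890219346798/23674711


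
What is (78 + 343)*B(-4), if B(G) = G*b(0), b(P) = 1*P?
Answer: 0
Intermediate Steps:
b(P) = P
B(G) = 0 (B(G) = G*0 = 0)
(78 + 343)*B(-4) = (78 + 343)*0 = 421*0 = 0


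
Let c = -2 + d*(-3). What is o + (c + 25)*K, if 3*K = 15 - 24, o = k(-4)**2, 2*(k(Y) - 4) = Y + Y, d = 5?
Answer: -24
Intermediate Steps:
k(Y) = 4 + Y (k(Y) = 4 + (Y + Y)/2 = 4 + (2*Y)/2 = 4 + Y)
c = -17 (c = -2 + 5*(-3) = -2 - 15 = -17)
o = 0 (o = (4 - 4)**2 = 0**2 = 0)
K = -3 (K = (15 - 24)/3 = (1/3)*(-9) = -3)
o + (c + 25)*K = 0 + (-17 + 25)*(-3) = 0 + 8*(-3) = 0 - 24 = -24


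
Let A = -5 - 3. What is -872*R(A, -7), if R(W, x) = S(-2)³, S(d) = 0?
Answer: 0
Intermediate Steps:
A = -8
R(W, x) = 0 (R(W, x) = 0³ = 0)
-872*R(A, -7) = -872*0 = 0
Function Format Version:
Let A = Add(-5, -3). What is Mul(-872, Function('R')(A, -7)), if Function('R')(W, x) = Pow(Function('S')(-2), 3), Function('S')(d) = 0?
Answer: 0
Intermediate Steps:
A = -8
Function('R')(W, x) = 0 (Function('R')(W, x) = Pow(0, 3) = 0)
Mul(-872, Function('R')(A, -7)) = Mul(-872, 0) = 0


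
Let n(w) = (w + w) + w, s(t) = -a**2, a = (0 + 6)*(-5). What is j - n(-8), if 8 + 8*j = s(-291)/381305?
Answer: 3507961/152522 ≈ 23.000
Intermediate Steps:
a = -30 (a = 6*(-5) = -30)
s(t) = -900 (s(t) = -1*(-30)**2 = -1*900 = -900)
n(w) = 3*w (n(w) = 2*w + w = 3*w)
j = -152567/152522 (j = -1 + (-900/381305)/8 = -1 + (-900*1/381305)/8 = -1 + (1/8)*(-180/76261) = -1 - 45/152522 = -152567/152522 ≈ -1.0003)
j - n(-8) = -152567/152522 - 3*(-8) = -152567/152522 - 1*(-24) = -152567/152522 + 24 = 3507961/152522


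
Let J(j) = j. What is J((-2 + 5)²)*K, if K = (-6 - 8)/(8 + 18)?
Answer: -63/13 ≈ -4.8462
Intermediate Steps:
K = -7/13 (K = -14/26 = -14*1/26 = -7/13 ≈ -0.53846)
J((-2 + 5)²)*K = (-2 + 5)²*(-7/13) = 3²*(-7/13) = 9*(-7/13) = -63/13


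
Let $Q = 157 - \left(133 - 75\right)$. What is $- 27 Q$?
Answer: $-2673$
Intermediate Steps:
$Q = 99$ ($Q = 157 - 58 = 99$)
$- 27 Q = \left(-27\right) 99 = -2673$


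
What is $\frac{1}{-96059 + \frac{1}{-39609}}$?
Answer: $- \frac{39609}{3804800932} \approx -1.041 \cdot 10^{-5}$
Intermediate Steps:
$\frac{1}{-96059 + \frac{1}{-39609}} = \frac{1}{-96059 - \frac{1}{39609}} = \frac{1}{- \frac{3804800932}{39609}} = - \frac{39609}{3804800932}$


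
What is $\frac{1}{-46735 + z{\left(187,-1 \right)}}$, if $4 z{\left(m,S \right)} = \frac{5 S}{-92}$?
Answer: $- \frac{368}{17198475} \approx -2.1397 \cdot 10^{-5}$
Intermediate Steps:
$z{\left(m,S \right)} = - \frac{5 S}{368}$ ($z{\left(m,S \right)} = \frac{5 S \frac{1}{-92}}{4} = \frac{5 S \left(- \frac{1}{92}\right)}{4} = \frac{\left(- \frac{5}{92}\right) S}{4} = - \frac{5 S}{368}$)
$\frac{1}{-46735 + z{\left(187,-1 \right)}} = \frac{1}{-46735 - - \frac{5}{368}} = \frac{1}{-46735 + \frac{5}{368}} = \frac{1}{- \frac{17198475}{368}} = - \frac{368}{17198475}$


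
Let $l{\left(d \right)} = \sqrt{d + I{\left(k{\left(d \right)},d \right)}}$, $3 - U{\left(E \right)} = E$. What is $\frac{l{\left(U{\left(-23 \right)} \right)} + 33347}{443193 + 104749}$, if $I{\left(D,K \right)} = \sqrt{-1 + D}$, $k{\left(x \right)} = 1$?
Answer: $\frac{33347}{547942} + \frac{\sqrt{26}}{547942} \approx 0.060868$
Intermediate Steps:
$U{\left(E \right)} = 3 - E$
$l{\left(d \right)} = \sqrt{d}$ ($l{\left(d \right)} = \sqrt{d + \sqrt{-1 + 1}} = \sqrt{d + \sqrt{0}} = \sqrt{d + 0} = \sqrt{d}$)
$\frac{l{\left(U{\left(-23 \right)} \right)} + 33347}{443193 + 104749} = \frac{\sqrt{3 - -23} + 33347}{443193 + 104749} = \frac{\sqrt{3 + 23} + 33347}{547942} = \left(\sqrt{26} + 33347\right) \frac{1}{547942} = \left(33347 + \sqrt{26}\right) \frac{1}{547942} = \frac{33347}{547942} + \frac{\sqrt{26}}{547942}$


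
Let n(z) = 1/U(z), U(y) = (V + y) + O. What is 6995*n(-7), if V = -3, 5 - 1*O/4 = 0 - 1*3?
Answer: 6995/22 ≈ 317.95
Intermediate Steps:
O = 32 (O = 20 - 4*(0 - 1*3) = 20 - 4*(0 - 3) = 20 - 4*(-3) = 20 + 12 = 32)
U(y) = 29 + y (U(y) = (-3 + y) + 32 = 29 + y)
n(z) = 1/(29 + z)
6995*n(-7) = 6995/(29 - 7) = 6995/22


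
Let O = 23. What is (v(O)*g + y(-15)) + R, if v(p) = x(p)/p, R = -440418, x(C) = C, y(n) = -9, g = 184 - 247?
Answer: -440490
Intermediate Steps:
g = -63
v(p) = 1 (v(p) = p/p = 1)
(v(O)*g + y(-15)) + R = (1*(-63) - 9) - 440418 = (-63 - 9) - 440418 = -72 - 440418 = -440490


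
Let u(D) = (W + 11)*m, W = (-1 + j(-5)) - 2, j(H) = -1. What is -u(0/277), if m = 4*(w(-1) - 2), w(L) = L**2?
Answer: 28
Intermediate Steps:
W = -4 (W = (-1 - 1) - 2 = -2 - 2 = -4)
m = -4 (m = 4*((-1)**2 - 2) = 4*(1 - 2) = 4*(-1) = -4)
u(D) = -28 (u(D) = (-4 + 11)*(-4) = 7*(-4) = -28)
-u(0/277) = -1*(-28) = 28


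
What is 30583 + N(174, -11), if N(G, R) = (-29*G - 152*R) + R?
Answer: 27198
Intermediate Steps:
N(G, R) = -151*R - 29*G (N(G, R) = (-152*R - 29*G) + R = -151*R - 29*G)
30583 + N(174, -11) = 30583 + (-151*(-11) - 29*174) = 30583 + (1661 - 5046) = 30583 - 3385 = 27198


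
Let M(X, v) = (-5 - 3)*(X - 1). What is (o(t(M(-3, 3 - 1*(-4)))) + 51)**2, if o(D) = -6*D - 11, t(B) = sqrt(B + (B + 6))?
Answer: 4120 - 480*sqrt(70) ≈ 104.03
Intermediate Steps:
M(X, v) = 8 - 8*X (M(X, v) = -8*(-1 + X) = 8 - 8*X)
t(B) = sqrt(6 + 2*B) (t(B) = sqrt(B + (6 + B)) = sqrt(6 + 2*B))
o(D) = -11 - 6*D
(o(t(M(-3, 3 - 1*(-4)))) + 51)**2 = ((-11 - 6*sqrt(6 + 2*(8 - 8*(-3)))) + 51)**2 = ((-11 - 6*sqrt(6 + 2*(8 + 24))) + 51)**2 = ((-11 - 6*sqrt(6 + 2*32)) + 51)**2 = ((-11 - 6*sqrt(6 + 64)) + 51)**2 = ((-11 - 6*sqrt(70)) + 51)**2 = (40 - 6*sqrt(70))**2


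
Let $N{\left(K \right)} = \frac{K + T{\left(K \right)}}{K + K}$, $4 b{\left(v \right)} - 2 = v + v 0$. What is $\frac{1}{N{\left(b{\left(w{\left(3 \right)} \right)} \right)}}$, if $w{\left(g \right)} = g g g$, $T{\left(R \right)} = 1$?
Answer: $\frac{58}{33} \approx 1.7576$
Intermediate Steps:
$w{\left(g \right)} = g^{3}$ ($w{\left(g \right)} = g^{2} g = g^{3}$)
$b{\left(v \right)} = \frac{1}{2} + \frac{v}{4}$ ($b{\left(v \right)} = \frac{1}{2} + \frac{v + v 0}{4} = \frac{1}{2} + \frac{v + 0}{4} = \frac{1}{2} + \frac{v}{4}$)
$N{\left(K \right)} = \frac{1 + K}{2 K}$ ($N{\left(K \right)} = \frac{K + 1}{K + K} = \frac{1 + K}{2 K}$)
$\frac{1}{N{\left(b{\left(w{\left(3 \right)} \right)} \right)}} = \frac{1}{\frac{1}{2} \frac{1}{\frac{1}{2} + \frac{3^{3}}{4}} \left(1 + \left(\frac{1}{2} + \frac{3^{3}}{4}\right)\right)} = \frac{1}{\frac{1}{2} \frac{1}{\frac{1}{2} + \frac{1}{4} \cdot 27} \left(1 + \left(\frac{1}{2} + \frac{1}{4} \cdot 27\right)\right)} = \frac{1}{\frac{1}{2} \frac{1}{\frac{1}{2} + \frac{27}{4}} \left(1 + \left(\frac{1}{2} + \frac{27}{4}\right)\right)} = \frac{1}{\frac{1}{2} \frac{1}{\frac{29}{4}} \left(1 + \frac{29}{4}\right)} = \frac{1}{\frac{1}{2} \cdot \frac{4}{29} \cdot \frac{33}{4}} = \frac{1}{\frac{33}{58}} = \frac{58}{33}$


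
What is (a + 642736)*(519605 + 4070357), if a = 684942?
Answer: 6093991568236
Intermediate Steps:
(a + 642736)*(519605 + 4070357) = (684942 + 642736)*(519605 + 4070357) = 1327678*4589962 = 6093991568236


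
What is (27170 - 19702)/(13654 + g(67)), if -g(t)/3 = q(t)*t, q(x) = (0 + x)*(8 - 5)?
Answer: -7468/26747 ≈ -0.27921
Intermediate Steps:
q(x) = 3*x (q(x) = x*3 = 3*x)
g(t) = -9*t² (g(t) = -3*3*t*t = -9*t²)
(27170 - 19702)/(13654 + g(67)) = (27170 - 19702)/(13654 - 9*67²) = 7468/(13654 - 9*4489) = 7468/(13654 - 40401) = 7468/(-26747) = 7468*(-1/26747) = -7468/26747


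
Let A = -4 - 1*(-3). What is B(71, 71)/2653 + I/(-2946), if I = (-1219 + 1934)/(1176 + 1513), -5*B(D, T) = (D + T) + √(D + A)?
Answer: -1134379223/105082597410 - √70/13265 ≈ -0.011426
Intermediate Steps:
A = -1 (A = -4 + 3 = -1)
B(D, T) = -D/5 - T/5 - √(-1 + D)/5 (B(D, T) = -((D + T) + √(D - 1))/5 = -((D + T) + √(-1 + D))/5 = -(D + T + √(-1 + D))/5 = -D/5 - T/5 - √(-1 + D)/5)
I = 715/2689 ≈ 0.26590
B(71, 71)/2653 + I/(-2946) = (-⅕*71 - ⅕*71 - √(-1 + 71)/5)/2653 + (715/2689)/(-2946) = (-71/5 - 71/5 - √70/5)*(1/2653) + (715/2689)*(-1/2946) = (-142/5 - √70/5)*(1/2653) - 715/7921794 = (-142/13265 - √70/13265) - 715/7921794 = -1134379223/105082597410 - √70/13265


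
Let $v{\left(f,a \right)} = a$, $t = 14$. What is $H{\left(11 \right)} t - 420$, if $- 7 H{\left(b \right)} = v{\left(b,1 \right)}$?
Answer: $-422$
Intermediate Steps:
$H{\left(b \right)} = - \frac{1}{7}$ ($H{\left(b \right)} = \left(- \frac{1}{7}\right) 1 = - \frac{1}{7}$)
$H{\left(11 \right)} t - 420 = \left(- \frac{1}{7}\right) 14 - 420 = -2 - 420 = -422$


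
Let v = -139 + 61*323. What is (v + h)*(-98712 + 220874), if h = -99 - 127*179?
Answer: -399225416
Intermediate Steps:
v = 19564 (v = -139 + 19703 = 19564)
h = -22832 (h = -99 - 22733 = -22832)
(v + h)*(-98712 + 220874) = (19564 - 22832)*(-98712 + 220874) = -3268*122162 = -399225416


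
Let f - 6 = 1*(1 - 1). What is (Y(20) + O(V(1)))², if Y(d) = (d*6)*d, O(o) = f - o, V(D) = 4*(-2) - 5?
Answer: 5851561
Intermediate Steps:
V(D) = -13 (V(D) = -8 - 5 = -13)
f = 6 (f = 6 + 1*(1 - 1) = 6 + 1*0 = 6 + 0 = 6)
O(o) = 6 - o
Y(d) = 6*d² (Y(d) = (6*d)*d = 6*d²)
(Y(20) + O(V(1)))² = (6*20² + (6 - 1*(-13)))² = (6*400 + (6 + 13))² = (2400 + 19)² = 2419² = 5851561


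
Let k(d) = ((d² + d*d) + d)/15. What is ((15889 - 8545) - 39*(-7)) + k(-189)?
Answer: 61836/5 ≈ 12367.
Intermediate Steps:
k(d) = d/15 + 2*d²/15 (k(d) = ((d² + d²) + d)*(1/15) = (2*d² + d)*(1/15) = (d + 2*d²)*(1/15) = d/15 + 2*d²/15)
((15889 - 8545) - 39*(-7)) + k(-189) = ((15889 - 8545) - 39*(-7)) + (1/15)*(-189)*(1 + 2*(-189)) = (7344 + 273) + (1/15)*(-189)*(1 - 378) = 7617 + (1/15)*(-189)*(-377) = 7617 + 23751/5 = 61836/5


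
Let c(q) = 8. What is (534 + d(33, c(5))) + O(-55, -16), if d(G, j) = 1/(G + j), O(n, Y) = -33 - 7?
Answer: 20255/41 ≈ 494.02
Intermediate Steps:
O(n, Y) = -40
(534 + d(33, c(5))) + O(-55, -16) = (534 + 1/(33 + 8)) - 40 = (534 + 1/41) - 40 = 21895/41 - 40 = 20255/41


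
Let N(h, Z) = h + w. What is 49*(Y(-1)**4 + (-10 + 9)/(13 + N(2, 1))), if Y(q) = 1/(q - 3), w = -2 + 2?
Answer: -11809/3840 ≈ -3.0753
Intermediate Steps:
w = 0
Y(q) = 1/(-3 + q)
N(h, Z) = h (N(h, Z) = h + 0 = h)
49*(Y(-1)**4 + (-10 + 9)/(13 + N(2, 1))) = 49*((1/(-3 - 1))**4 + (-10 + 9)/(13 + 2)) = 49*((1/(-4))**4 - 1/15) = 49*((-1/4)**4 - 1*1/15) = 49*(1/256 - 1/15) = 49*(-241/3840) = -11809/3840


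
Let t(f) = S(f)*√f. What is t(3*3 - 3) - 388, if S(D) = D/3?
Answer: -388 + 2*√6 ≈ -383.10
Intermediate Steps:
S(D) = D/3 (S(D) = D*(⅓) = D/3)
t(f) = f^(3/2)/3 (t(f) = (f/3)*√f = f^(3/2)/3)
t(3*3 - 3) - 388 = (3*3 - 3)^(3/2)/3 - 388 = (9 - 3)^(3/2)/3 - 388 = 6^(3/2)/3 - 388 = (6*√6)/3 - 388 = 2*√6 - 388 = -388 + 2*√6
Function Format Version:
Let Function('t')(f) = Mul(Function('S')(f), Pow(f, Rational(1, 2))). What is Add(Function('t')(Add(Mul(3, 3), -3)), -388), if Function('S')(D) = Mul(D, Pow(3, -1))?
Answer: Add(-388, Mul(2, Pow(6, Rational(1, 2)))) ≈ -383.10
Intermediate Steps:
Function('S')(D) = Mul(Rational(1, 3), D) (Function('S')(D) = Mul(D, Rational(1, 3)) = Mul(Rational(1, 3), D))
Function('t')(f) = Mul(Rational(1, 3), Pow(f, Rational(3, 2))) (Function('t')(f) = Mul(Mul(Rational(1, 3), f), Pow(f, Rational(1, 2))) = Mul(Rational(1, 3), Pow(f, Rational(3, 2))))
Add(Function('t')(Add(Mul(3, 3), -3)), -388) = Add(Mul(Rational(1, 3), Pow(Add(Mul(3, 3), -3), Rational(3, 2))), -388) = Add(Mul(Rational(1, 3), Pow(Add(9, -3), Rational(3, 2))), -388) = Add(Mul(Rational(1, 3), Pow(6, Rational(3, 2))), -388) = Add(Mul(Rational(1, 3), Mul(6, Pow(6, Rational(1, 2)))), -388) = Add(Mul(2, Pow(6, Rational(1, 2))), -388) = Add(-388, Mul(2, Pow(6, Rational(1, 2))))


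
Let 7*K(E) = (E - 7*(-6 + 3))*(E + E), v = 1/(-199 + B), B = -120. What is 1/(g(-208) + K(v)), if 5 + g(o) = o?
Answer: -712327/151739047 ≈ -0.0046944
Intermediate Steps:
g(o) = -5 + o
v = -1/319 (v = 1/(-199 - 120) = 1/(-319) = -1/319 ≈ -0.0031348)
K(E) = 2*E*(21 + E)/7 (K(E) = ((E - 7*(-6 + 3))*(E + E))/7 = ((E - 7*(-3))*(2*E))/7 = ((E + 21)*(2*E))/7 = ((21 + E)*(2*E))/7 = (2*E*(21 + E))/7 = 2*E*(21 + E)/7)
1/(g(-208) + K(v)) = 1/((-5 - 208) + (2/7)*(-1/319)*(21 - 1/319)) = 1/(-213 + (2/7)*(-1/319)*(6698/319)) = 1/(-213 - 13396/712327) = 1/(-151739047/712327) = -712327/151739047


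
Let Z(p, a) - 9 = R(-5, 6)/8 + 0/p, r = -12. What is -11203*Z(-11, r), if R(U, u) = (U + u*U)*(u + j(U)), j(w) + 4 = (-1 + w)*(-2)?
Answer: 2341427/4 ≈ 5.8536e+5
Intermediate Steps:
j(w) = -2 - 2*w (j(w) = -4 + (-1 + w)*(-2) = -4 + (2 - 2*w) = -2 - 2*w)
R(U, u) = (U + U*u)*(-2 + u - 2*U) (R(U, u) = (U + u*U)*(u + (-2 - 2*U)) = (U + U*u)*(-2 + u - 2*U))
Z(p, a) = -209/4 (Z(p, a) = 9 + (-5*(-2 + 6**2 - 1*6 - 2*(-5) - 2*(-5)*6)/8 + 0/p) = 9 + (-5*(-2 + 36 - 6 + 10 + 60)*(1/8) + 0) = 9 + (-5*98*(1/8) + 0) = 9 + (-490*1/8 + 0) = 9 + (-245/4 + 0) = 9 - 245/4 = -209/4)
-11203*Z(-11, r) = -11203*(-209/4) = 2341427/4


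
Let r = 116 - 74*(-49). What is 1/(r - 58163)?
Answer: -1/54421 ≈ -1.8375e-5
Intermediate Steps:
r = 3742 (r = 116 + 3626 = 3742)
1/(r - 58163) = 1/(3742 - 58163) = 1/(-54421) = -1/54421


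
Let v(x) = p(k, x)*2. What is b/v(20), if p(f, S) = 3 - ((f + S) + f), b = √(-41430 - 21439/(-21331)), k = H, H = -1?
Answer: -I*√18850671656921/639930 ≈ -6.7847*I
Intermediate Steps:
k = -1
b = I*√18850671656921/21331 (b = √(-41430 - 21439*(-1/21331)) = √(-41430 + 21439/21331) = √(-883721891/21331) = I*√18850671656921/21331 ≈ 203.54*I)
p(f, S) = 3 - S - 2*f (p(f, S) = 3 - ((S + f) + f) = 3 - (S + 2*f) = 3 + (-S - 2*f) = 3 - S - 2*f)
v(x) = 10 - 2*x (v(x) = (3 - x - 2*(-1))*2 = (3 - x + 2)*2 = (5 - x)*2 = 10 - 2*x)
b/v(20) = (I*√18850671656921/21331)/(10 - 2*20) = (I*√18850671656921/21331)/(10 - 40) = (I*√18850671656921/21331)/(-30) = (I*√18850671656921/21331)*(-1/30) = -I*√18850671656921/639930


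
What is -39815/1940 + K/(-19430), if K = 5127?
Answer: -78355183/3769420 ≈ -20.787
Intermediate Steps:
-39815/1940 + K/(-19430) = -39815/1940 + 5127/(-19430) = -39815*1/1940 + 5127*(-1/19430) = -7963/388 - 5127/19430 = -78355183/3769420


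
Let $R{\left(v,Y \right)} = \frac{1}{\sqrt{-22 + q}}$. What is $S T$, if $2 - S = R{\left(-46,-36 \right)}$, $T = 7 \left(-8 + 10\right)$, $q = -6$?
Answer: $28 + i \sqrt{7} \approx 28.0 + 2.6458 i$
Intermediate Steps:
$R{\left(v,Y \right)} = - \frac{i \sqrt{7}}{14}$ ($R{\left(v,Y \right)} = \frac{1}{\sqrt{-22 - 6}} = \frac{1}{\sqrt{-28}} = \frac{1}{2 i \sqrt{7}} = - \frac{i \sqrt{7}}{14}$)
$T = 14$ ($T = 7 \cdot 2 = 14$)
$S = 2 + \frac{i \sqrt{7}}{14}$ ($S = 2 - - \frac{i \sqrt{7}}{14} = 2 + \frac{i \sqrt{7}}{14} \approx 2.0 + 0.18898 i$)
$S T = \left(2 + \frac{i \sqrt{7}}{14}\right) 14 = 28 + i \sqrt{7}$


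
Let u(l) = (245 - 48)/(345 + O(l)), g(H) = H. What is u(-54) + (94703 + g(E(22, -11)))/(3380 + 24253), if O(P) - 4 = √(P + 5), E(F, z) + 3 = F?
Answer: 4480575783/1122360350 - 1379*I/121850 ≈ 3.9921 - 0.011317*I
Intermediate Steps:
E(F, z) = -3 + F
O(P) = 4 + √(5 + P) (O(P) = 4 + √(P + 5) = 4 + √(5 + P))
u(l) = 197/(349 + √(5 + l)) (u(l) = (245 - 48)/(345 + (4 + √(5 + l))) = 197/(349 + √(5 + l)))
u(-54) + (94703 + g(E(22, -11)))/(3380 + 24253) = 197/(349 + √(5 - 54)) + (94703 + (-3 + 22))/(3380 + 24253) = 197/(349 + √(-49)) + (94703 + 19)/27633 = 197/(349 + 7*I) + 94722*(1/27633) = 197*((349 - 7*I)/121850) + 31574/9211 = 197*(349 - 7*I)/121850 + 31574/9211 = 31574/9211 + 197*(349 - 7*I)/121850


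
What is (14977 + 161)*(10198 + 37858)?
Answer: 727471728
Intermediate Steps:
(14977 + 161)*(10198 + 37858) = 15138*48056 = 727471728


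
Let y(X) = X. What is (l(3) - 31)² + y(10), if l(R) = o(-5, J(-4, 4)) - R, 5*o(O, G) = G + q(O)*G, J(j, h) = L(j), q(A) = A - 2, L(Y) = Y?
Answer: 21566/25 ≈ 862.64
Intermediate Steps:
q(A) = -2 + A
J(j, h) = j
o(O, G) = G/5 + G*(-2 + O)/5 (o(O, G) = (G + (-2 + O)*G)/5 = (G + G*(-2 + O))/5 = G/5 + G*(-2 + O)/5)
l(R) = 24/5 - R (l(R) = (⅕)*(-4)*(-1 - 5) - R = (⅕)*(-4)*(-6) - R = 24/5 - R)
(l(3) - 31)² + y(10) = ((24/5 - 1*3) - 31)² + 10 = ((24/5 - 3) - 31)² + 10 = (9/5 - 31)² + 10 = (-146/5)² + 10 = 21316/25 + 10 = 21566/25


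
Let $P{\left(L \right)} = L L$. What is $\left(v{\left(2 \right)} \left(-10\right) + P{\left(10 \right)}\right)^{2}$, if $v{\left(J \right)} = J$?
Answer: $6400$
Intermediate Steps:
$P{\left(L \right)} = L^{2}$
$\left(v{\left(2 \right)} \left(-10\right) + P{\left(10 \right)}\right)^{2} = \left(2 \left(-10\right) + 10^{2}\right)^{2} = \left(-20 + 100\right)^{2} = 80^{2} = 6400$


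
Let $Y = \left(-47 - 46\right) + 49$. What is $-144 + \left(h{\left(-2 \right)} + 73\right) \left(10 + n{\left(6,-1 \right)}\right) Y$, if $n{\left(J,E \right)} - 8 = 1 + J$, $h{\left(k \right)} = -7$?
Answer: $-72744$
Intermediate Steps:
$n{\left(J,E \right)} = 9 + J$ ($n{\left(J,E \right)} = 8 + \left(1 + J\right) = 9 + J$)
$Y = -44$ ($Y = -93 + 49 = -44$)
$-144 + \left(h{\left(-2 \right)} + 73\right) \left(10 + n{\left(6,-1 \right)}\right) Y = -144 + \left(-7 + 73\right) \left(10 + \left(9 + 6\right)\right) \left(-44\right) = -144 + 66 \left(10 + 15\right) \left(-44\right) = -144 + 66 \cdot 25 \left(-44\right) = -144 + 1650 \left(-44\right) = -144 - 72600 = -72744$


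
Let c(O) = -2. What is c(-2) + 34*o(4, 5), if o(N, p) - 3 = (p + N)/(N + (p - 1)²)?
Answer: 1153/10 ≈ 115.30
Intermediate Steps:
o(N, p) = 3 + (N + p)/(N + (-1 + p)²) (o(N, p) = 3 + (p + N)/(N + (p - 1)²) = 3 + (N + p)/(N + (-1 + p)²))
c(-2) + 34*o(4, 5) = -2 + 34*((5 + 3*(-1 + 5)² + 4*4)/(4 + (-1 + 5)²)) = -2 + 34*((5 + 3*4² + 16)/(4 + 4²)) = -2 + 34*((5 + 3*16 + 16)/(4 + 16)) = -2 + 34*((5 + 48 + 16)/20) = -2 + 34*((1/20)*69) = -2 + 34*(69/20) = -2 + 1173/10 = 1153/10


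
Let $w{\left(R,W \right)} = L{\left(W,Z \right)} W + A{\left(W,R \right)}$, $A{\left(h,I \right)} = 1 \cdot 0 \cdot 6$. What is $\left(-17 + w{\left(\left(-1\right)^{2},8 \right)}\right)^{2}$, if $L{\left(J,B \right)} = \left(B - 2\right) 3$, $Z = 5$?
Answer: $3025$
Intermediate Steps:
$L{\left(J,B \right)} = -6 + 3 B$ ($L{\left(J,B \right)} = \left(-2 + B\right) 3 = -6 + 3 B$)
$A{\left(h,I \right)} = 0$ ($A{\left(h,I \right)} = 0 \cdot 6 = 0$)
$w{\left(R,W \right)} = 9 W$ ($w{\left(R,W \right)} = \left(-6 + 3 \cdot 5\right) W + 0 = \left(-6 + 15\right) W + 0 = 9 W + 0 = 9 W$)
$\left(-17 + w{\left(\left(-1\right)^{2},8 \right)}\right)^{2} = \left(-17 + 9 \cdot 8\right)^{2} = \left(-17 + 72\right)^{2} = 55^{2} = 3025$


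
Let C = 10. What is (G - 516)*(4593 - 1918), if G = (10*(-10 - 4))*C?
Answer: -5125300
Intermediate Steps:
G = -1400 (G = (10*(-10 - 4))*10 = (10*(-14))*10 = -140*10 = -1400)
(G - 516)*(4593 - 1918) = (-1400 - 516)*(4593 - 1918) = -1916*2675 = -5125300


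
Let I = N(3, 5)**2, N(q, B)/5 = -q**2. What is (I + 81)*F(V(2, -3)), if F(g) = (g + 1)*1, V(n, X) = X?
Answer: -4212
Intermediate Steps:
N(q, B) = -5*q**2 (N(q, B) = 5*(-q**2) = -5*q**2)
F(g) = 1 + g (F(g) = (1 + g)*1 = 1 + g)
I = 2025 (I = (-5*3**2)**2 = (-5*9)**2 = (-45)**2 = 2025)
(I + 81)*F(V(2, -3)) = (2025 + 81)*(1 - 3) = 2106*(-2) = -4212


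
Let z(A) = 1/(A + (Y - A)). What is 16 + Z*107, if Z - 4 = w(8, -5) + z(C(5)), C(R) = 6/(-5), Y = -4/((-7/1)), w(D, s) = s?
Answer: 385/4 ≈ 96.250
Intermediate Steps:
Y = 4/7 (Y = -4/((-7*1)) = -4/(-7) = -4*(-⅐) = 4/7 ≈ 0.57143)
C(R) = -6/5 (C(R) = 6*(-⅕) = -6/5)
z(A) = 7/4 (z(A) = 1/(A + (4/7 - A)) = 1/(4/7) = 7/4)
Z = ¾ (Z = 4 + (-5 + 7/4) = 4 - 13/4 = ¾ ≈ 0.75000)
16 + Z*107 = 16 + (¾)*107 = 16 + 321/4 = 385/4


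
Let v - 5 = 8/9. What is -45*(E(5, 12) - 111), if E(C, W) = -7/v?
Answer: 267570/53 ≈ 5048.5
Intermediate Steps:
v = 53/9 (v = 5 + 8/9 = 53/9 ≈ 5.8889)
E(C, W) = -63/53 (E(C, W) = -7/53/9 = -7*9/53 = -63/53)
-45*(E(5, 12) - 111) = -45*(-63/53 - 111) = -45*(-5946/53) = 267570/53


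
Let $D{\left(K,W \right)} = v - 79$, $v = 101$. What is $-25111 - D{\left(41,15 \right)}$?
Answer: $-25133$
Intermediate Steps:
$D{\left(K,W \right)} = 22$ ($D{\left(K,W \right)} = 101 - 79 = 22$)
$-25111 - D{\left(41,15 \right)} = -25111 - 22 = -25133$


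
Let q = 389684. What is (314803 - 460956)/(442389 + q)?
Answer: -146153/832073 ≈ -0.17565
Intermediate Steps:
(314803 - 460956)/(442389 + q) = (314803 - 460956)/(442389 + 389684) = -146153/832073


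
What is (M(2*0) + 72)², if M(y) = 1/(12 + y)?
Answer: 748225/144 ≈ 5196.0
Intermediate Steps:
(M(2*0) + 72)² = (1/(12 + 2*0) + 72)² = (1/(12 + 0) + 72)² = (1/12 + 72)² = (865/12)² = 748225/144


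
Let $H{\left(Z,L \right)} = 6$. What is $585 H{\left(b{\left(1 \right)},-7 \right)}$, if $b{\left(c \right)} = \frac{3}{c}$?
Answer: $3510$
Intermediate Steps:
$585 H{\left(b{\left(1 \right)},-7 \right)} = 585 \cdot 6 = 3510$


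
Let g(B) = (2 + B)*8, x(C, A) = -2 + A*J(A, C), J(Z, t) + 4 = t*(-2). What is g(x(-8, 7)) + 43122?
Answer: 43794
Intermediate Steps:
J(Z, t) = -4 - 2*t (J(Z, t) = -4 + t*(-2) = -4 - 2*t)
x(C, A) = -2 + A*(-4 - 2*C)
g(B) = 16 + 8*B
g(x(-8, 7)) + 43122 = (16 + 8*(-2 - 2*7*(2 - 8))) + 43122 = (16 + 8*(-2 - 2*7*(-6))) + 43122 = (16 + 8*(-2 + 84)) + 43122 = (16 + 8*82) + 43122 = (16 + 656) + 43122 = 672 + 43122 = 43794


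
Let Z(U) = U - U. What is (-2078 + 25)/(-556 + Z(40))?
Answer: 2053/556 ≈ 3.6924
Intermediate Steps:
Z(U) = 0
(-2078 + 25)/(-556 + Z(40)) = (-2078 + 25)/(-556 + 0) = -2053/(-556) = -2053*(-1/556) = 2053/556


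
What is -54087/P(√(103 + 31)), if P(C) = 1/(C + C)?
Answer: -108174*√134 ≈ -1.2522e+6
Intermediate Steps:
P(C) = 1/(2*C)
-54087/P(√(103 + 31)) = -54087*2*√(103 + 31) = -54087*2*√134 = -108174*√134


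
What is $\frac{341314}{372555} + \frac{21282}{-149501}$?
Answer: $\frac{43098068804}{55697345055} \approx 0.77379$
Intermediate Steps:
$\frac{341314}{372555} + \frac{21282}{-149501} = 341314 \cdot \frac{1}{372555} + 21282 \left(- \frac{1}{149501}\right) = \frac{341314}{372555} - \frac{21282}{149501} = \frac{43098068804}{55697345055}$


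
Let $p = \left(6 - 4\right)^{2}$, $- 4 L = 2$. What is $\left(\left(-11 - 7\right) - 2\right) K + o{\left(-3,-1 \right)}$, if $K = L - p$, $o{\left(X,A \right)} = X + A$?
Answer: $86$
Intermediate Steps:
$L = - \frac{1}{2}$ ($L = \left(- \frac{1}{4}\right) 2 = - \frac{1}{2} \approx -0.5$)
$o{\left(X,A \right)} = A + X$
$p = 4$ ($p = 2^{2} = 4$)
$K = - \frac{9}{2}$ ($K = - \frac{1}{2} - 4 = - \frac{9}{2} \approx -4.5$)
$\left(\left(-11 - 7\right) - 2\right) K + o{\left(-3,-1 \right)} = \left(\left(-11 - 7\right) - 2\right) \left(- \frac{9}{2}\right) - 4 = \left(-18 - 2\right) \left(- \frac{9}{2}\right) - 4 = \left(-20\right) \left(- \frac{9}{2}\right) - 4 = 90 - 4 = 86$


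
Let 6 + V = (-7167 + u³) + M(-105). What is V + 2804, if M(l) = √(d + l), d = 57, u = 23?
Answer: 7798 + 4*I*√3 ≈ 7798.0 + 6.9282*I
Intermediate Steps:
M(l) = √(57 + l)
V = 4994 + 4*I*√3 (V = -6 + ((-7167 + 23³) + √(57 - 105)) = -6 + ((-7167 + 12167) + √(-48)) = -6 + (5000 + 4*I*√3) = 4994 + 4*I*√3 ≈ 4994.0 + 6.9282*I)
V + 2804 = (4994 + 4*I*√3) + 2804 = 7798 + 4*I*√3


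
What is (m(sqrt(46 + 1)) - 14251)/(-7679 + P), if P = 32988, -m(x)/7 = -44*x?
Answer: -14251/25309 + 308*sqrt(47)/25309 ≈ -0.47965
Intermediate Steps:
m(x) = 308*x (m(x) = -(-308)*x = 308*x)
(m(sqrt(46 + 1)) - 14251)/(-7679 + P) = (308*sqrt(46 + 1) - 14251)/(-7679 + 32988) = (308*sqrt(47) - 14251)/25309 = (-14251 + 308*sqrt(47))*(1/25309) = -14251/25309 + 308*sqrt(47)/25309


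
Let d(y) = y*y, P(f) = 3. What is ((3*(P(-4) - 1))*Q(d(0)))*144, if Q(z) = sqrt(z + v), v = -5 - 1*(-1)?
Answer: 1728*I ≈ 1728.0*I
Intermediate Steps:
v = -4 (v = -5 + 1 = -4)
d(y) = y**2
Q(z) = sqrt(-4 + z) (Q(z) = sqrt(z - 4) = sqrt(-4 + z))
((3*(P(-4) - 1))*Q(d(0)))*144 = ((3*(3 - 1))*sqrt(-4 + 0**2))*144 = ((3*2)*sqrt(-4 + 0))*144 = (6*sqrt(-4))*144 = (6*(2*I))*144 = (12*I)*144 = 1728*I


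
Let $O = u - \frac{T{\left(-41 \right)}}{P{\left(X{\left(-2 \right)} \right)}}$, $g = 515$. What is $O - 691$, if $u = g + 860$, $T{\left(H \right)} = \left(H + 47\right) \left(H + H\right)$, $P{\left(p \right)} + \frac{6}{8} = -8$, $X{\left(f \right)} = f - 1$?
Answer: $\frac{21972}{35} \approx 627.77$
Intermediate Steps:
$X{\left(f \right)} = -1 + f$
$P{\left(p \right)} = - \frac{35}{4}$ ($P{\left(p \right)} = - \frac{3}{4} - 8 = - \frac{35}{4}$)
$T{\left(H \right)} = 2 H \left(47 + H\right)$ ($T{\left(H \right)} = \left(47 + H\right) 2 H = 2 H \left(47 + H\right)$)
$u = 1375$ ($u = 515 + 860 = 1375$)
$O = \frac{46157}{35}$ ($O = 1375 - \frac{2 \left(-41\right) \left(47 - 41\right)}{- \frac{35}{4}} = 1375 - 2 \left(-41\right) 6 \left(- \frac{4}{35}\right) = 1375 - \left(-492\right) \left(- \frac{4}{35}\right) = 1375 - \frac{1968}{35} = \frac{46157}{35} \approx 1318.8$)
$O - 691 = \frac{46157}{35} - 691 = \frac{21972}{35}$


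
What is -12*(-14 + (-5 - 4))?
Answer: 276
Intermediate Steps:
-12*(-14 + (-5 - 4)) = -12*(-14 - 9) = -12*(-23) = 276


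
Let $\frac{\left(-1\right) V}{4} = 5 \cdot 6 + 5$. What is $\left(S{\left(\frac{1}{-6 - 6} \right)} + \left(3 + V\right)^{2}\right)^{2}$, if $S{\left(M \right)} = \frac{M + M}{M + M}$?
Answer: $352312900$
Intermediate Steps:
$V = -140$ ($V = - 4 \left(5 \cdot 6 + 5\right) = - 4 \left(30 + 5\right) = \left(-4\right) 35 = -140$)
$S{\left(M \right)} = 1$ ($S{\left(M \right)} = \frac{2 M}{2 M} = 2 M \frac{1}{2 M} = 1$)
$\left(S{\left(\frac{1}{-6 - 6} \right)} + \left(3 + V\right)^{2}\right)^{2} = \left(1 + \left(3 - 140\right)^{2}\right)^{2} = \left(1 + \left(-137\right)^{2}\right)^{2} = \left(1 + 18769\right)^{2} = 18770^{2} = 352312900$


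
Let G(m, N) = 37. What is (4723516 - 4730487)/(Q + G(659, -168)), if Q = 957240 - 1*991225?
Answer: 6971/33948 ≈ 0.20534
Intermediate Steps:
Q = -33985 (Q = 957240 - 991225 = -33985)
(4723516 - 4730487)/(Q + G(659, -168)) = (4723516 - 4730487)/(-33985 + 37) = -6971/(-33948) = -6971*(-1/33948) = 6971/33948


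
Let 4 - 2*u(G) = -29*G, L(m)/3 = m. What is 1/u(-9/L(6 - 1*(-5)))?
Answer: -22/43 ≈ -0.51163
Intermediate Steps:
L(m) = 3*m
u(G) = 2 + 29*G/2 (u(G) = 2 - (-29)*G/2 = 2 + 29*G/2)
1/u(-9/L(6 - 1*(-5))) = 1/(2 + 29*(-9*1/(3*(6 - 1*(-5))))/2) = 1/(2 + 29*(-9*1/(3*(6 + 5)))/2) = 1/(2 + 29*(-9/(3*11))/2) = 1/(2 + 29*(-9/33)/2) = 1/(2 + 29*(-9*1/33)/2) = 1/(2 + (29/2)*(-3/11)) = 1/(2 - 87/22) = 1/(-43/22) = -22/43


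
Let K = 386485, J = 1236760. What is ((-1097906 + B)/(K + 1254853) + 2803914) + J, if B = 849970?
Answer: 3316055766938/820669 ≈ 4.0407e+6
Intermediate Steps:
((-1097906 + B)/(K + 1254853) + 2803914) + J = ((-1097906 + 849970)/(386485 + 1254853) + 2803914) + 1236760 = (-247936/1641338 + 2803914) + 1236760 = (-247936*1/1641338 + 2803914) + 1236760 = (-123968/820669 + 2803914) + 1236760 = 2301085174498/820669 + 1236760 = 3316055766938/820669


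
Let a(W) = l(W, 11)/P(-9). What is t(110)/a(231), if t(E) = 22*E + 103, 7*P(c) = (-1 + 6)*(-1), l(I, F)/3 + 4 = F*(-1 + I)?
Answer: -4205/17682 ≈ -0.23781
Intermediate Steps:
l(I, F) = -12 + 3*F*(-1 + I) (l(I, F) = -12 + 3*(F*(-1 + I)) = -12 + 3*F*(-1 + I))
P(c) = -5/7 (P(c) = ((-1 + 6)*(-1))/7 = (5*(-1))/7 = (1/7)*(-5) = -5/7)
t(E) = 103 + 22*E
a(W) = 63 - 231*W/5 (a(W) = (-12 - 3*11 + 3*11*W)/(-5/7) = (-12 - 33 + 33*W)*(-7/5) = (-45 + 33*W)*(-7/5) = 63 - 231*W/5)
t(110)/a(231) = (103 + 22*110)/(63 - 231/5*231) = (103 + 2420)/(63 - 53361/5) = 2523/(-53046/5) = 2523*(-5/53046) = -4205/17682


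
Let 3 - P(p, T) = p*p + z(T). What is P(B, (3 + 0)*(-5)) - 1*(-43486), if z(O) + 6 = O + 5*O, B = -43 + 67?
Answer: 43009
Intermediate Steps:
B = 24
z(O) = -6 + 6*O (z(O) = -6 + (O + 5*O) = -6 + 6*O)
P(p, T) = 9 - p² - 6*T (P(p, T) = 3 - (p*p + (-6 + 6*T)) = 3 - (p² + (-6 + 6*T)) = 3 - (-6 + p² + 6*T) = 3 + (6 - p² - 6*T) = 9 - p² - 6*T)
P(B, (3 + 0)*(-5)) - 1*(-43486) = (9 - 1*24² - 6*(3 + 0)*(-5)) - 1*(-43486) = (9 - 1*576 - 18*(-5)) + 43486 = (9 - 576 - 6*(-15)) + 43486 = (9 - 576 + 90) + 43486 = -477 + 43486 = 43009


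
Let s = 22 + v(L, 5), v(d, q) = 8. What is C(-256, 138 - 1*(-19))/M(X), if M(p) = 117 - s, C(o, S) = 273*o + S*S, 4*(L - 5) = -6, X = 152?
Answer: -45239/87 ≈ -519.99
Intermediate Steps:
L = 7/2 (L = 5 + (1/4)*(-6) = 5 - 3/2 = 7/2 ≈ 3.5000)
C(o, S) = S**2 + 273*o (C(o, S) = 273*o + S**2 = S**2 + 273*o)
s = 30 (s = 22 + 8 = 30)
M(p) = 87 (M(p) = 117 - 1*30 = 117 - 30 = 87)
C(-256, 138 - 1*(-19))/M(X) = ((138 - 1*(-19))**2 + 273*(-256))/87 = ((138 + 19)**2 - 69888)*(1/87) = (157**2 - 69888)*(1/87) = (24649 - 69888)*(1/87) = -45239*1/87 = -45239/87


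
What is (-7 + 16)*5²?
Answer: 225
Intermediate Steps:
(-7 + 16)*5² = 9*25 = 225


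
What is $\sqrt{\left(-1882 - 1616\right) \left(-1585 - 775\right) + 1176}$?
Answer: $6 \sqrt{229346} \approx 2873.4$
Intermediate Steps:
$\sqrt{\left(-1882 - 1616\right) \left(-1585 - 775\right) + 1176} = \sqrt{\left(-3498\right) \left(-2360\right) + 1176} = \sqrt{8255280 + 1176} = \sqrt{8256456} = 6 \sqrt{229346}$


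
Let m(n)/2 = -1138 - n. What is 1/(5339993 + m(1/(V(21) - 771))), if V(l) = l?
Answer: 375/2001643876 ≈ 1.8735e-7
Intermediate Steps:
m(n) = -2276 - 2*n (m(n) = 2*(-1138 - n) = -2276 - 2*n)
1/(5339993 + m(1/(V(21) - 771))) = 1/(5339993 + (-2276 - 2/(21 - 771))) = 1/(5339993 + (-2276 - 2/(-750))) = 1/(5339993 + (-2276 - 2*(-1/750))) = 1/(5339993 + (-2276 + 1/375)) = 1/(5339993 - 853499/375) = 1/(2001643876/375) = 375/2001643876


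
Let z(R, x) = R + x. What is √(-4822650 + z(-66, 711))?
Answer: I*√4822005 ≈ 2195.9*I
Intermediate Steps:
√(-4822650 + z(-66, 711)) = √(-4822650 + (-66 + 711)) = √(-4822650 + 645) = √(-4822005) = I*√4822005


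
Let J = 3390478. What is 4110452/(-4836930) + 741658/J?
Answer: -369608901647/585696598305 ≈ -0.63106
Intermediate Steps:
4110452/(-4836930) + 741658/J = 4110452/(-4836930) + 741658/3390478 = 4110452*(-1/4836930) + 741658*(1/3390478) = -2055226/2418465 + 370829/1695239 = -369608901647/585696598305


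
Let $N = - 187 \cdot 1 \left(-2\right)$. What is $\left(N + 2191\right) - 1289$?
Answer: $1276$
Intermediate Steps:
$N = 374$ ($N = \left(-187\right) \left(-2\right) = 374$)
$\left(N + 2191\right) - 1289 = \left(374 + 2191\right) - 1289 = 2565 - 1289 = 1276$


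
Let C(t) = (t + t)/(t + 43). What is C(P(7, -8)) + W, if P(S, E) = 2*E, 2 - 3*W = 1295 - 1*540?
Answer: -6809/27 ≈ -252.19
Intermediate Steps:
W = -251 (W = ⅔ - (1295 - 1*540)/3 = ⅔ - (1295 - 540)/3 = ⅔ - ⅓*755 = ⅔ - 755/3 = -251)
C(t) = 2*t/(43 + t) (C(t) = (2*t)/(43 + t) = 2*t/(43 + t))
C(P(7, -8)) + W = 2*(2*(-8))/(43 + 2*(-8)) - 251 = 2*(-16)/(43 - 16) - 251 = 2*(-16)/27 - 251 = 2*(-16)*(1/27) - 251 = -32/27 - 251 = -6809/27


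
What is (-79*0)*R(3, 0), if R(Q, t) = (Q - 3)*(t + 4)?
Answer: 0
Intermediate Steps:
R(Q, t) = (-3 + Q)*(4 + t)
(-79*0)*R(3, 0) = (-79*0)*(-12 - 3*0 + 4*3 + 3*0) = 0*(-12 + 0 + 12 + 0) = 0*0 = 0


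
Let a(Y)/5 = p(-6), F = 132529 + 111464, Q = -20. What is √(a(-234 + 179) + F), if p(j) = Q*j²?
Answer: √240393 ≈ 490.30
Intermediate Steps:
p(j) = -20*j²
F = 243993
a(Y) = -3600 (a(Y) = 5*(-20*(-6)²) = 5*(-20*36) = 5*(-720) = -3600)
√(a(-234 + 179) + F) = √(-3600 + 243993) = √240393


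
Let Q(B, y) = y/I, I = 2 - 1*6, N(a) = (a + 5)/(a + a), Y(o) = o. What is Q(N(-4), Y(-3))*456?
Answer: 342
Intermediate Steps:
N(a) = (5 + a)/(2*a) (N(a) = (5 + a)/((2*a)) = (5 + a)*(1/(2*a)) = (5 + a)/(2*a))
I = -4 (I = 2 - 6 = -4)
Q(B, y) = -y/4 (Q(B, y) = y/(-4) = y*(-1/4) = -y/4)
Q(N(-4), Y(-3))*456 = -1/4*(-3)*456 = (3/4)*456 = 342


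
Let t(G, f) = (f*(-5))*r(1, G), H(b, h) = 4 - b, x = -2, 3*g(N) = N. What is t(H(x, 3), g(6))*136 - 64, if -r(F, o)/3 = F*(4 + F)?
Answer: 20336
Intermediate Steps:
g(N) = N/3
r(F, o) = -3*F*(4 + F)
t(G, f) = 75*f (t(G, f) = (f*(-5))*(-3*1*(4 + 1)) = (-5*f)*(-3*1*5) = -5*f*(-15) = 75*f)
t(H(x, 3), g(6))*136 - 64 = (75*((⅓)*6))*136 - 64 = (75*2)*136 - 64 = 150*136 - 64 = 20400 - 64 = 20336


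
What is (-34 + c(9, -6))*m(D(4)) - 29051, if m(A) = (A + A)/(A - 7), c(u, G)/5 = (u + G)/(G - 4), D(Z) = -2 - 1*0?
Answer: -261601/9 ≈ -29067.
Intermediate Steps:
D(Z) = -2 (D(Z) = -2 + 0 = -2)
c(u, G) = 5*(G + u)/(-4 + G) (c(u, G) = 5*((u + G)/(G - 4)) = 5*((G + u)/(-4 + G)) = 5*(G + u)/(-4 + G))
m(A) = 2*A/(-7 + A) (m(A) = (2*A)/(-7 + A) = 2*A/(-7 + A))
(-34 + c(9, -6))*m(D(4)) - 29051 = (-34 + 5*(-6 + 9)/(-4 - 6))*(2*(-2)/(-7 - 2)) - 29051 = (-34 + 5*3/(-10))*(2*(-2)/(-9)) - 29051 = (-34 + 5*(-⅒)*3)*(2*(-2)*(-⅑)) - 29051 = (-34 - 3/2)*(4/9) - 29051 = -71/2*4/9 - 29051 = -142/9 - 29051 = -261601/9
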